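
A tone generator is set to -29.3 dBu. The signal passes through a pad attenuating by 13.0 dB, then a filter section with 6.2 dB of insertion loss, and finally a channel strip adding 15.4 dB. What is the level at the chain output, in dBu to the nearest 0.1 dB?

In dB, series stages simply add:
-29.3 − 13.0 − 6.2 + 15.4 = -33.1 dBu.

-33.1 dBu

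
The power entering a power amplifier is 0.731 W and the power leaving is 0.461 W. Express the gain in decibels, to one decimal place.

Power ratio → dB uses the 10·log₁₀ form:
10·log₁₀(0.461/0.731) = 10·log₁₀(0.6306) = -2.0 dB.

-2.0 dB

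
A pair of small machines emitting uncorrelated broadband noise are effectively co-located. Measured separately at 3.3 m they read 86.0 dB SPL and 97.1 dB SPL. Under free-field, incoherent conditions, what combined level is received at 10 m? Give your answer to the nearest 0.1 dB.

Combined at 3.3 m: 10·log₁₀(10^(86.0/10)+10^(97.1/10)) = 97.42 dB SPL.
Then apply −20·log₁₀(10/3.3) = -9.63 dB → 87.8 dB SPL.

87.8 dB SPL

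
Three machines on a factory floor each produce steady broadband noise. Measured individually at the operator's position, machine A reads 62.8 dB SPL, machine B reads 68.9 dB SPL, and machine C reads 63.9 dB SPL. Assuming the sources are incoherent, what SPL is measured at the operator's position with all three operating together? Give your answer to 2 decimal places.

Add the sources as powers (linear), then convert back to dB:
L_total = 10·log₁₀(10^(62.8/10) + 10^(68.9/10) + 10^(63.9/10)) = 10·log₁₀(12120000) = 70.84 dB SPL.

70.84 dB SPL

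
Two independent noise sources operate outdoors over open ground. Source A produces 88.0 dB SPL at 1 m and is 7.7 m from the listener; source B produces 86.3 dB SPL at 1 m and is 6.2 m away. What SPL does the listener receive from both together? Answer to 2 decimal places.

73.37 dB SPL

At the listener: L_A = 88.0 − 20·log₁₀(7.7) = 70.270 dB; L_B = 86.3 − 20·log₁₀(6.2) = 70.452 dB.
Combined: 10·log₁₀(10^(70.270/10)+10^(70.452/10)) = 73.37 dB SPL.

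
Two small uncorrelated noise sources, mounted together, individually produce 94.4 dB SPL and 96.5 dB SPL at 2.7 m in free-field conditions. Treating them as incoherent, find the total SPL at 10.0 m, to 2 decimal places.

Combined at 2.7 m: 10·log₁₀(10^(94.4/10)+10^(96.5/10)) = 98.586 dB SPL.
Then apply −20·log₁₀(10.0/2.7) = -11.373 dB → 87.21 dB SPL.

87.21 dB SPL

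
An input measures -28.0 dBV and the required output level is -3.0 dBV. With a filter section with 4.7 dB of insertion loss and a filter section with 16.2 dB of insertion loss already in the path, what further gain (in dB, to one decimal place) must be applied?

45.9 dB

The required make-up gain is the shortfall in the dB sum.
G = -3.0 − (-28.0) + 4.7 + 16.2 = 45.9 dB.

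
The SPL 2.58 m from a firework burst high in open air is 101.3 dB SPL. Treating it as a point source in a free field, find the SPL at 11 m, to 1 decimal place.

Free-field point source: level drops by 20·log₁₀ of the distance ratio.
ΔL = −20·log₁₀(11/2.58) = -12.60 dB, so L₂ = 101.3 + (-12.60) = 88.7 dB SPL.

88.7 dB SPL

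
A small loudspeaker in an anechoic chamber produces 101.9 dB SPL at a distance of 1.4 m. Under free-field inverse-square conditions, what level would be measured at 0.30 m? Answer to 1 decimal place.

For a point source in a free field, ΔL = −20·log₁₀(d₂/d₁).
ΔL = −20·log₁₀(0.30/1.4) = 13.38 dB, so L₂ = 101.9 + (13.38) = 115.3 dB SPL.

115.3 dB SPL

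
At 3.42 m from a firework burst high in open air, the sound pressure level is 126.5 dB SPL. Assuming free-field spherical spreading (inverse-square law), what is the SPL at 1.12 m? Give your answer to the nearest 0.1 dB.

136.2 dB SPL

Inverse-square spreading gives ΔL = −20·log₁₀(d₂/d₁).
ΔL = −20·log₁₀(1.12/3.42) = 9.70 dB, so L₂ = 126.5 + (9.70) = 136.2 dB SPL.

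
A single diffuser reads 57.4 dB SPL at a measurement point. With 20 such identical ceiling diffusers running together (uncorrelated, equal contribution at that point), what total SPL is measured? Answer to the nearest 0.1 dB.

20 equal incoherent sources raise the level by 10·log₁₀(20) = 13.01 dB.
L_total = 57.4 + 13.01 = 70.4 dB SPL.

70.4 dB SPL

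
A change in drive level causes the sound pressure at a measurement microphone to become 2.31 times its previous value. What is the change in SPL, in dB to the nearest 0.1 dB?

7.3 dB

SPL change from a pressure ratio uses the 20·log₁₀ form:
20·log₁₀(2.31) = 7.3 dB.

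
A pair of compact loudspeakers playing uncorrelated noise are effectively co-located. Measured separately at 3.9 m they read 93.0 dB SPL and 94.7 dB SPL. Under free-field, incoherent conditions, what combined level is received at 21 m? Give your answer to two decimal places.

Combined at 3.9 m: 10·log₁₀(10^(93.0/10)+10^(94.7/10)) = 96.943 dB SPL.
Then apply −20·log₁₀(21/3.9) = -14.623 dB → 82.32 dB SPL.

82.32 dB SPL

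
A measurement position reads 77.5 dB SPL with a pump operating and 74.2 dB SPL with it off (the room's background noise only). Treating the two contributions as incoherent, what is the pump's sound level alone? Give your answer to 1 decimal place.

74.8 dB SPL

Background correction is a power subtraction:
L_src = 10·log₁₀(10^(77.5/10) − 10^(74.2/10)) = 10·log₁₀(29930000) = 74.8 dB SPL.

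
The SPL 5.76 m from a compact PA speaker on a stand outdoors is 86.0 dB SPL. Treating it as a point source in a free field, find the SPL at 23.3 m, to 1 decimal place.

Free-field point source: level drops by 20·log₁₀ of the distance ratio.
ΔL = −20·log₁₀(23.3/5.76) = -12.14 dB, so L₂ = 86.0 + (-12.14) = 73.9 dB SPL.

73.9 dB SPL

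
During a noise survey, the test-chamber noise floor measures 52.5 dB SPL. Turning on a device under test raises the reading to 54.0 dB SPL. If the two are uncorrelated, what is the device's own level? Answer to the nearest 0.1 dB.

48.7 dB SPL

Remove the background by subtracting linear intensities:
L_src = 10·log₁₀(10^(54.0/10) − 10^(52.5/10)) = 10·log₁₀(73360) = 48.7 dB SPL.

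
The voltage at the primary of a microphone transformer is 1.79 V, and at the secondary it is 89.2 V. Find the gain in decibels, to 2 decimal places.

33.95 dB

Voltage ratio → dB uses the 20·log₁₀ form:
20·log₁₀(89.2/1.79) = 20·log₁₀(49.83) = 33.95 dB.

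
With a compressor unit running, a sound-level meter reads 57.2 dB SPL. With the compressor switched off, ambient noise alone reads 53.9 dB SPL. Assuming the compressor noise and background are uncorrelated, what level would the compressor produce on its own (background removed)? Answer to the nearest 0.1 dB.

Subtract intensities: L_src = 10·log₁₀(10^(L_total/10) − 10^(L_bg/10)).
L_src = 10·log₁₀(10^(57.2/10) − 10^(53.9/10)) = 10·log₁₀(279300) = 54.5 dB SPL.

54.5 dB SPL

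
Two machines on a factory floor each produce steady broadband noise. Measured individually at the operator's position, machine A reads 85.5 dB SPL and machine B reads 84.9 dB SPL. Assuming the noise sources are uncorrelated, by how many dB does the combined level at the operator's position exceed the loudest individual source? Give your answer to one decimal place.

Uncorrelated sources add in intensity (power), not in dB.
L_total = 10·log₁₀(10^(85.5/10) + 10^(84.9/10)) = 88.22 dB SPL.
Excess over the loudest (85.5 dB): 88.22 − 85.5 = 2.7 dB.

2.7 dB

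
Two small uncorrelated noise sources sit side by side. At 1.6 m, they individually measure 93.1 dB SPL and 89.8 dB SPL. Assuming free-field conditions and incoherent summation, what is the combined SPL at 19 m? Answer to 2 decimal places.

73.27 dB SPL

Combined at 1.6 m: 10·log₁₀(10^(93.1/10)+10^(89.8/10)) = 94.766 dB SPL.
Then apply −20·log₁₀(19/1.6) = -21.493 dB → 73.27 dB SPL.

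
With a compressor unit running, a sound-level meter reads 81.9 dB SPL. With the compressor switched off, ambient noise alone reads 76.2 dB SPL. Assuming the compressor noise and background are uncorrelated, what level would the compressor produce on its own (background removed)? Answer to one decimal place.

Remove the background by subtracting linear intensities:
L_src = 10·log₁₀(10^(81.9/10) − 10^(76.2/10)) = 10·log₁₀(113200000) = 80.5 dB SPL.

80.5 dB SPL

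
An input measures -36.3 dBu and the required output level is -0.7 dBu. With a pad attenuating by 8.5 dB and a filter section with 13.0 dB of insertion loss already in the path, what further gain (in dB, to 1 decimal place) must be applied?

The required make-up gain is the shortfall in the dB sum.
G = -0.7 − (-36.3) + 8.5 + 13.0 = 57.1 dB.

57.1 dB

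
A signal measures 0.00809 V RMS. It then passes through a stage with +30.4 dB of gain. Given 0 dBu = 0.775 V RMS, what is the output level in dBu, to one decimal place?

-9.2 dBu

Input level: 20·log₁₀(0.00809/0.775) = -39.63 dBu.
Output: -39.63 + 30.4 = -9.2 dBu.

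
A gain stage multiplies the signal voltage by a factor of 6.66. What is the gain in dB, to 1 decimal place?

For a voltage ratio, dB = 20·log₁₀(V₂/V₁).
20·log₁₀(6.66) = 16.5 dB.

16.5 dB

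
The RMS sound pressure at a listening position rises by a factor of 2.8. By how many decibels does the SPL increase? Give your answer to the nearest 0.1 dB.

SPL change from a pressure ratio uses the 20·log₁₀ form:
20·log₁₀(2.8) = 8.9 dB.

8.9 dB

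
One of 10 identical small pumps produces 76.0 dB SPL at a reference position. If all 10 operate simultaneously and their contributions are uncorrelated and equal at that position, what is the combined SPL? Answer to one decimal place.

86.0 dB SPL

10 equal incoherent sources raise the level by 10·log₁₀(10) = 10.00 dB.
L_total = 76.0 + 10.00 = 86.0 dB SPL.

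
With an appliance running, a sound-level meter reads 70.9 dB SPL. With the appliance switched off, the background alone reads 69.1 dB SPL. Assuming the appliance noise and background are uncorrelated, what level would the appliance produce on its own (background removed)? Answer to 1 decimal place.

66.2 dB SPL

Remove the background by subtracting linear intensities:
L_src = 10·log₁₀(10^(70.9/10) − 10^(69.1/10)) = 10·log₁₀(4174000) = 66.2 dB SPL.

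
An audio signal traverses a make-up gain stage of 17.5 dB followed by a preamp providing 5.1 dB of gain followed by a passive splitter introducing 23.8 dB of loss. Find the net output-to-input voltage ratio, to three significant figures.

0.871

Net gain = 17.5 + 5.1 + (−23.8) = -1.2 dB.
Voltage ratio = 10^(-1.2/20) = 0.871.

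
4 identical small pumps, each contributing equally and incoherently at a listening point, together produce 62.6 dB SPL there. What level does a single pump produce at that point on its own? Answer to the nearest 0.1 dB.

4 equal incoherent sources add 10·log₁₀(4) = 6.02 dB over one source.
L_one = 62.6 − 6.02 = 56.6 dB SPL.

56.6 dB SPL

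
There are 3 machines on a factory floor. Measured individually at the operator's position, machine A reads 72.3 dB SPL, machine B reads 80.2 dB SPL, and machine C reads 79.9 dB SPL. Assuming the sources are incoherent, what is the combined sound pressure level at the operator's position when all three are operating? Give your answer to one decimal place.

Add the sources as powers (linear), then convert back to dB:
L_total = 10·log₁₀(10^(72.3/10) + 10^(80.2/10) + 10^(79.9/10)) = 10·log₁₀(219400000) = 83.4 dB SPL.

83.4 dB SPL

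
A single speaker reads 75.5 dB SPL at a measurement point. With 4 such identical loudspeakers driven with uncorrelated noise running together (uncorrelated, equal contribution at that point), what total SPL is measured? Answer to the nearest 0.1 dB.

81.5 dB SPL

4 equal incoherent sources raise the level by 10·log₁₀(4) = 6.02 dB.
L_total = 75.5 + 6.02 = 81.5 dB SPL.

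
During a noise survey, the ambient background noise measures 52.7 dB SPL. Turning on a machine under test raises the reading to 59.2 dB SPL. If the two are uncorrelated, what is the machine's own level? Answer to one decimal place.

58.1 dB SPL

Background correction is a power subtraction:
L_src = 10·log₁₀(10^(59.2/10) − 10^(52.7/10)) = 10·log₁₀(645600) = 58.1 dB SPL.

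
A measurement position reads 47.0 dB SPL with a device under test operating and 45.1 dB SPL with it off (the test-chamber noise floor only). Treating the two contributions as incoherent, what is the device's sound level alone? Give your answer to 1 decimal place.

42.5 dB SPL

Background correction is a power subtraction:
L_src = 10·log₁₀(10^(47.0/10) − 10^(45.1/10)) = 10·log₁₀(17760) = 42.5 dB SPL.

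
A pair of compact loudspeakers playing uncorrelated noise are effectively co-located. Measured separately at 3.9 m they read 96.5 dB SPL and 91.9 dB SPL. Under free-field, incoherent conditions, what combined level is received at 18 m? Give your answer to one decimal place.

Combined at 3.9 m: 10·log₁₀(10^(96.5/10)+10^(91.9/10)) = 97.79 dB SPL.
Then apply −20·log₁₀(18/3.9) = -13.28 dB → 84.5 dB SPL.

84.5 dB SPL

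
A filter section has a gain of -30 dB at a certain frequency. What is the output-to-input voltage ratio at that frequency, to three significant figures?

Voltage ratio = 10^(dB/20).
10^(-30/20) = 10^(-1.500) = 0.0316.

0.0316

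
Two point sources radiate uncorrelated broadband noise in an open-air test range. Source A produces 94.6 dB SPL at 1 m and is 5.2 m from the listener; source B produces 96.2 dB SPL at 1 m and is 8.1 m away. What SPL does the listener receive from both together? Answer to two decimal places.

At the listener: L_A = 94.6 − 20·log₁₀(5.2) = 80.280 dB; L_B = 96.2 − 20·log₁₀(8.1) = 78.030 dB.
Combined: 10·log₁₀(10^(80.280/10)+10^(78.030/10)) = 82.31 dB SPL.

82.31 dB SPL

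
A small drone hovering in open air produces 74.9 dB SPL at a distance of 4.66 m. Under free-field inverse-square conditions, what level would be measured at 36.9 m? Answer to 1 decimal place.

For a point source in a free field, ΔL = −20·log₁₀(d₂/d₁).
ΔL = −20·log₁₀(36.9/4.66) = -17.97 dB, so L₂ = 74.9 + (-17.97) = 56.9 dB SPL.

56.9 dB SPL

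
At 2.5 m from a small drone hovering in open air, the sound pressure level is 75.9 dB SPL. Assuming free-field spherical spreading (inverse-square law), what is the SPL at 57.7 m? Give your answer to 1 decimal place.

Inverse-square spreading gives ΔL = −20·log₁₀(d₂/d₁).
ΔL = −20·log₁₀(57.7/2.5) = -27.26 dB, so L₂ = 75.9 + (-27.26) = 48.6 dB SPL.

48.6 dB SPL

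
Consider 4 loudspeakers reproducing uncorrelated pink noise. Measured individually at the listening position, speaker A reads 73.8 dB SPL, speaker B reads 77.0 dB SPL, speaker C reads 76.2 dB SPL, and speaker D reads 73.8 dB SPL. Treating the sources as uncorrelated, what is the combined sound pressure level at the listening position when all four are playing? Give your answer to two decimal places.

Add the sources as powers (linear), then convert back to dB:
L_total = 10·log₁₀(10^(73.8/10) + 10^(77.0/10) + 10^(76.2/10) + 10^(73.8/10)) = 10·log₁₀(139800000) = 81.45 dB SPL.

81.45 dB SPL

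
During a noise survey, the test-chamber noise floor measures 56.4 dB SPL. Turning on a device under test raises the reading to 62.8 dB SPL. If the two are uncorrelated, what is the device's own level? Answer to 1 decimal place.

61.7 dB SPL

Background correction is a power subtraction:
L_src = 10·log₁₀(10^(62.8/10) − 10^(56.4/10)) = 10·log₁₀(1469000) = 61.7 dB SPL.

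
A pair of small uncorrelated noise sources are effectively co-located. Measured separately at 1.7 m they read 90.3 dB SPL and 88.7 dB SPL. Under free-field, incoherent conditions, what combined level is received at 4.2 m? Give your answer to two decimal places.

Combined at 1.7 m: 10·log₁₀(10^(90.3/10)+10^(88.7/10)) = 92.584 dB SPL.
Then apply −20·log₁₀(4.2/1.7) = -7.856 dB → 84.73 dB SPL.

84.73 dB SPL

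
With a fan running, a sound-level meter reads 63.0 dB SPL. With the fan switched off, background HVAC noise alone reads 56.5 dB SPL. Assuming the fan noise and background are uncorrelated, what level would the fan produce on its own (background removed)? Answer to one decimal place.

61.9 dB SPL

Remove the background by subtracting linear intensities:
L_src = 10·log₁₀(10^(63.0/10) − 10^(56.5/10)) = 10·log₁₀(1549000) = 61.9 dB SPL.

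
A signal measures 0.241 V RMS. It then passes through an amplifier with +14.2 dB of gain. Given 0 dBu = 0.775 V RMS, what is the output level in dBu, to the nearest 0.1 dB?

Input level: 20·log₁₀(0.241/0.775) = -10.15 dBu.
Output: -10.15 + 14.2 = +4.1 dBu.

+4.1 dBu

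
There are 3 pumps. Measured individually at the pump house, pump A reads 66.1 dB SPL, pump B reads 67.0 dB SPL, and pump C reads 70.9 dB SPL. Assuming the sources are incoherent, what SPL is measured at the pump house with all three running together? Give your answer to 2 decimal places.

73.30 dB SPL

Add the sources as powers (linear), then convert back to dB:
L_total = 10·log₁₀(10^(66.1/10) + 10^(67.0/10) + 10^(70.9/10)) = 10·log₁₀(21390000) = 73.30 dB SPL.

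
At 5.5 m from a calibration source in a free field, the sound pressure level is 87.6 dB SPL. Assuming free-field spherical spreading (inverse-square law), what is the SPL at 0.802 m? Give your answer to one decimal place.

Free-field point source: level drops by 20·log₁₀ of the distance ratio.
ΔL = −20·log₁₀(0.802/5.5) = 16.72 dB, so L₂ = 87.6 + (16.72) = 104.3 dB SPL.

104.3 dB SPL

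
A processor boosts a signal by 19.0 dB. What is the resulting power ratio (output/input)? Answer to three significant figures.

79.4

Power ratio = 10^(dB/10).
10^(19.0/10) = 10^(1.900) = 79.4.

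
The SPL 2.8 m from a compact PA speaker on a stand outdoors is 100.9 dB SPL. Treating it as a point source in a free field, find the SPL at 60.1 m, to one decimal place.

Inverse-square spreading gives ΔL = −20·log₁₀(d₂/d₁).
ΔL = −20·log₁₀(60.1/2.8) = -26.63 dB, so L₂ = 100.9 + (-26.63) = 74.3 dB SPL.

74.3 dB SPL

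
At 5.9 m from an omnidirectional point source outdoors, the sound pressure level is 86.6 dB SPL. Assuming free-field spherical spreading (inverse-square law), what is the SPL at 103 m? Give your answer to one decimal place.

Inverse-square spreading gives ΔL = −20·log₁₀(d₂/d₁).
ΔL = −20·log₁₀(103/5.9) = -24.84 dB, so L₂ = 86.6 + (-24.84) = 61.8 dB SPL.

61.8 dB SPL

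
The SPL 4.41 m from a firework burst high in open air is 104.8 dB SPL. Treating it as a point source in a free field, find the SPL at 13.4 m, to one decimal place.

For a point source in a free field, ΔL = −20·log₁₀(d₂/d₁).
ΔL = −20·log₁₀(13.4/4.41) = -9.65 dB, so L₂ = 104.8 + (-9.65) = 95.1 dB SPL.

95.1 dB SPL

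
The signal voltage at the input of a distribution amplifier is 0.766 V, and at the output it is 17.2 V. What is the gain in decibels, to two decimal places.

Voltage ratio → dB uses the 20·log₁₀ form:
20·log₁₀(17.2/0.766) = 20·log₁₀(22.45) = 27.03 dB.

27.03 dB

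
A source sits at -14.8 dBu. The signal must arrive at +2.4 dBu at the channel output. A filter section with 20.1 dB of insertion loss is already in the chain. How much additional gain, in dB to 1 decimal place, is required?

The required make-up gain is the shortfall in the dB sum.
G = +2.4 − (-14.8) + 20.1 = 37.3 dB.

37.3 dB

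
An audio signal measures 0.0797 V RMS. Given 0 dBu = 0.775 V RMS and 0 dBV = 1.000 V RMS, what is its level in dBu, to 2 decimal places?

-19.76 dBu

dBu = 20·log₁₀(V / 0.775 V).
20·log₁₀(0.0797/0.775) = -19.76 dBu.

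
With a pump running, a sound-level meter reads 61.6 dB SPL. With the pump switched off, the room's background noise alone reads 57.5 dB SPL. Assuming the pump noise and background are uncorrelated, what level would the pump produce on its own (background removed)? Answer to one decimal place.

Background correction is a power subtraction:
L_src = 10·log₁₀(10^(61.6/10) − 10^(57.5/10)) = 10·log₁₀(883100) = 59.5 dB SPL.

59.5 dB SPL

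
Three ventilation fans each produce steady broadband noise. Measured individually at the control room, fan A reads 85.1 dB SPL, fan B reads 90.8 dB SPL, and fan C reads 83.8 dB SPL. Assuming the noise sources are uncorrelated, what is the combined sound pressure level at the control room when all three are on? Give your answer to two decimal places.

Add the sources as powers (linear), then convert back to dB:
L_total = 10·log₁₀(10^(85.1/10) + 10^(90.8/10) + 10^(83.8/10)) = 10·log₁₀(1766000000) = 92.47 dB SPL.

92.47 dB SPL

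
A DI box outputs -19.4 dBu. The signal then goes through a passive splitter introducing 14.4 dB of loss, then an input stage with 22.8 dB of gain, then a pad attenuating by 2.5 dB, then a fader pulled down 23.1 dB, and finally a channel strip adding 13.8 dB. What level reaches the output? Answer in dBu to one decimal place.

-22.8 dBu

Cascaded gains and losses add directly in dB.
-19.4 − 14.4 + 22.8 − 2.5 − 23.1 + 13.8 = -22.8 dBu.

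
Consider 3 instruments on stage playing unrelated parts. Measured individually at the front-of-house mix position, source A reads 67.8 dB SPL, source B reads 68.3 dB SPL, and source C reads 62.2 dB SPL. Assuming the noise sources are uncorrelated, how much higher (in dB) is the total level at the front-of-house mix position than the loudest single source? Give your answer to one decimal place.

3.3 dB

Incoherent sources sum as intensities:
L_total = 10·log₁₀(10^(67.8/10) + 10^(68.3/10) + 10^(62.2/10)) = 71.60 dB SPL.
Excess over the loudest (68.3 dB): 71.60 − 68.3 = 3.3 dB.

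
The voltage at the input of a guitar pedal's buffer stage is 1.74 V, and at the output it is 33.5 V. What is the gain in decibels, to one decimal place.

Voltage ratio → dB uses the 20·log₁₀ form:
20·log₁₀(33.5/1.74) = 20·log₁₀(19.25) = 25.7 dB.

25.7 dB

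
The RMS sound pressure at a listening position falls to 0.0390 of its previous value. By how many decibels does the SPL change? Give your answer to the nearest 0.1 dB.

-28.2 dB

Sound pressure is an amplitude quantity: ΔL = 20·log₁₀(p₂/p₁).
20·log₁₀(0.0390) = -28.2 dB.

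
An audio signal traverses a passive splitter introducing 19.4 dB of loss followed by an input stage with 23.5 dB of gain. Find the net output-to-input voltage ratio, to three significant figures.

Net gain = (−19.4) + 23.5 = 4.1 dB.
Voltage ratio = 10^(4.1/20) = 1.60.

1.60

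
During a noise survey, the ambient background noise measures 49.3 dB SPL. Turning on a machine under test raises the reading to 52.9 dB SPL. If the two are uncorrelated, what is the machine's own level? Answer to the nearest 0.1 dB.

50.4 dB SPL

Remove the background by subtracting linear intensities:
L_src = 10·log₁₀(10^(52.9/10) − 10^(49.3/10)) = 10·log₁₀(109900) = 50.4 dB SPL.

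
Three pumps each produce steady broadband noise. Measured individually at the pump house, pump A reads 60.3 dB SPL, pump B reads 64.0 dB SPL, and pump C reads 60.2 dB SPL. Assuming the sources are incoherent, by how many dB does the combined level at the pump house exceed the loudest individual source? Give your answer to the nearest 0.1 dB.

2.7 dB

Incoherent sources sum as intensities:
L_total = 10·log₁₀(10^(60.3/10) + 10^(64.0/10) + 10^(60.2/10)) = 66.66 dB SPL.
Excess over the loudest (64.0 dB): 66.66 − 64.0 = 2.7 dB.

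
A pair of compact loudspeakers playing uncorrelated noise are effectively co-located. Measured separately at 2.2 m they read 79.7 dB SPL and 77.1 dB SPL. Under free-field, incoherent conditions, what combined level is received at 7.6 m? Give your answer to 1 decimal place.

70.8 dB SPL

Combined at 2.2 m: 10·log₁₀(10^(79.7/10)+10^(77.1/10)) = 81.60 dB SPL.
Then apply −20·log₁₀(7.6/2.2) = -10.77 dB → 70.8 dB SPL.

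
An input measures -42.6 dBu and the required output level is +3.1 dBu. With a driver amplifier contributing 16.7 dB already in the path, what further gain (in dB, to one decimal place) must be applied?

The required make-up gain is the shortfall in the dB sum.
G = +3.1 − (-42.6) − 16.7 = 29.0 dB.

29.0 dB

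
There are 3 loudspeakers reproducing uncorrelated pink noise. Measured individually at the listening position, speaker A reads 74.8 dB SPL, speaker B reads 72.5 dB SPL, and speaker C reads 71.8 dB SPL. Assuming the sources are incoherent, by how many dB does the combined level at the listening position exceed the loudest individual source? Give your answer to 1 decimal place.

3.2 dB

Incoherent sources sum as intensities:
L_total = 10·log₁₀(10^(74.8/10) + 10^(72.5/10) + 10^(71.8/10)) = 78.00 dB SPL.
Excess over the loudest (74.8 dB): 78.00 − 74.8 = 3.2 dB.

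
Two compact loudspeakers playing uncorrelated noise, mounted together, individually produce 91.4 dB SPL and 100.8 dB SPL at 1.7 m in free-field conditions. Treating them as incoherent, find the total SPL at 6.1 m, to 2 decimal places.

Combined at 1.7 m: 10·log₁₀(10^(91.4/10)+10^(100.8/10)) = 101.272 dB SPL.
Then apply −20·log₁₀(6.1/1.7) = -11.098 dB → 90.17 dB SPL.

90.17 dB SPL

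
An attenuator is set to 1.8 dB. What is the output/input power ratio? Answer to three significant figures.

Power ratio = 10^(dB/10).
10^(-1.8/10) = 10^(-0.1800) = 0.661.

0.661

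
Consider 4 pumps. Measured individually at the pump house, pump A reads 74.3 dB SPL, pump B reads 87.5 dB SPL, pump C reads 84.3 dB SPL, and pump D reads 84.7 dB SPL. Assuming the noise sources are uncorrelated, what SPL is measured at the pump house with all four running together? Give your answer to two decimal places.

Uncorrelated sources add in intensity (power), not in dB.
L_total = 10·log₁₀(10^(74.3/10) + 10^(87.5/10) + 10^(84.3/10) + 10^(84.7/10)) = 10·log₁₀(1154000000) = 90.62 dB SPL.

90.62 dB SPL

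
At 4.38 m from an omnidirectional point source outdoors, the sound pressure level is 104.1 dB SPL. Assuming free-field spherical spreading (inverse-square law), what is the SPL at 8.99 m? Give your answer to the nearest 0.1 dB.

97.9 dB SPL

Inverse-square spreading gives ΔL = −20·log₁₀(d₂/d₁).
ΔL = −20·log₁₀(8.99/4.38) = -6.25 dB, so L₂ = 104.1 + (-6.25) = 97.9 dB SPL.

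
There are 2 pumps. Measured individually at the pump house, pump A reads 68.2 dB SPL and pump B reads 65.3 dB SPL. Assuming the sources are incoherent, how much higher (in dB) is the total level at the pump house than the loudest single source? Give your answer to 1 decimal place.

1.8 dB

Add the sources as powers (linear), then convert back to dB:
L_total = 10·log₁₀(10^(68.2/10) + 10^(65.3/10)) = 70.00 dB SPL.
Excess over the loudest (68.2 dB): 70.00 − 68.2 = 1.8 dB.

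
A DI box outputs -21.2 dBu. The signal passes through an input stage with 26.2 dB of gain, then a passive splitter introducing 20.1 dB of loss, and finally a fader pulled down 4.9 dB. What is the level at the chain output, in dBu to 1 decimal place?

In dB, series stages simply add:
-21.2 + 26.2 − 20.1 − 4.9 = -20.0 dBu.

-20.0 dBu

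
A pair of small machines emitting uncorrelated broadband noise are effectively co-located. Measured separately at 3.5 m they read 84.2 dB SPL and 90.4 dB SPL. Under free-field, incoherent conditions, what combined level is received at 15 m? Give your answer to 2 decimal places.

Combined at 3.5 m: 10·log₁₀(10^(84.2/10)+10^(90.4/10)) = 91.334 dB SPL.
Then apply −20·log₁₀(15/3.5) = -12.640 dB → 78.69 dB SPL.

78.69 dB SPL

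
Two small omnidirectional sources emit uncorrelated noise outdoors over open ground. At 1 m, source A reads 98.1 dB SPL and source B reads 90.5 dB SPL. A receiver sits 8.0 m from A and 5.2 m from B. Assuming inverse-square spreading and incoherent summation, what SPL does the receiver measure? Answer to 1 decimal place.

81.5 dB SPL

At the listener: L_A = 98.1 − 20·log₁₀(8.0) = 80.04 dB; L_B = 90.5 − 20·log₁₀(5.2) = 76.18 dB.
Combined: 10·log₁₀(10^(80.04/10)+10^(76.18/10)) = 81.5 dB SPL.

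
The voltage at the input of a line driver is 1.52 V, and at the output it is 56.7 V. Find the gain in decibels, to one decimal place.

31.4 dB

Voltage is an amplitude quantity, so gain = 20·log₁₀(V_out/V_in).
20·log₁₀(56.7/1.52) = 20·log₁₀(37.30) = 31.4 dB.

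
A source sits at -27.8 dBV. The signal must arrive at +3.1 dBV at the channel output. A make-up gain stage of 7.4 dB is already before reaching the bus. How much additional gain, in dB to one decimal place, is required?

The required make-up gain is the shortfall in the dB sum.
G = +3.1 − (-27.8) − 7.4 = 23.5 dB.

23.5 dB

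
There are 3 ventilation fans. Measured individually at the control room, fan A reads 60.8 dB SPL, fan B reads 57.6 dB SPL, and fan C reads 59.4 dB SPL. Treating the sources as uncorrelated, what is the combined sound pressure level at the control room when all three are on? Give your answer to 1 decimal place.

64.2 dB SPL

Add the sources as powers (linear), then convert back to dB:
L_total = 10·log₁₀(10^(60.8/10) + 10^(57.6/10) + 10^(59.4/10)) = 10·log₁₀(2649000) = 64.2 dB SPL.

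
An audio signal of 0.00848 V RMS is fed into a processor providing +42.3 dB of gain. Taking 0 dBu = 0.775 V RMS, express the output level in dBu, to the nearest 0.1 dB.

Input level: 20·log₁₀(0.00848/0.775) = -39.22 dBu.
Output: -39.22 + 42.3 = +3.1 dBu.

+3.1 dBu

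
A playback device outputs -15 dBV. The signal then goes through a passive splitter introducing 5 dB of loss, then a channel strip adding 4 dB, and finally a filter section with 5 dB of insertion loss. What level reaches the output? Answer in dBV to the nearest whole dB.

-21 dBV

Gain stages sum in dB:
-15 − 5 + 4 − 5 = -21 dBV.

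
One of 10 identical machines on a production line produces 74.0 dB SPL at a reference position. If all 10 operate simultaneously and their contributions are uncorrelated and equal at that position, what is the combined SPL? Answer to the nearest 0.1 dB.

10 equal incoherent sources raise the level by 10·log₁₀(10) = 10.00 dB.
L_total = 74.0 + 10.00 = 84.0 dB SPL.

84.0 dB SPL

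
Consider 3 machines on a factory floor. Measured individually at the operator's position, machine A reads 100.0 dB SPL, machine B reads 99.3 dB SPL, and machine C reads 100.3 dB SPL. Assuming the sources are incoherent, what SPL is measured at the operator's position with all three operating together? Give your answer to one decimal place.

Uncorrelated sources add in intensity (power), not in dB.
L_total = 10·log₁₀(10^(100.0/10) + 10^(99.3/10) + 10^(100.3/10)) = 10·log₁₀(29227000000) = 104.7 dB SPL.

104.7 dB SPL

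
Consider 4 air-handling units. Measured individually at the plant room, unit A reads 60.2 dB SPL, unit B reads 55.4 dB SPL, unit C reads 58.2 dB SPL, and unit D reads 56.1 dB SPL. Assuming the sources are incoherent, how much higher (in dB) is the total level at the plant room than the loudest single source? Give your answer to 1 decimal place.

3.7 dB

Uncorrelated sources add in intensity (power), not in dB.
L_total = 10·log₁₀(10^(60.2/10) + 10^(55.4/10) + 10^(58.2/10) + 10^(56.1/10)) = 63.91 dB SPL.
Excess over the loudest (60.2 dB): 63.91 − 60.2 = 3.7 dB.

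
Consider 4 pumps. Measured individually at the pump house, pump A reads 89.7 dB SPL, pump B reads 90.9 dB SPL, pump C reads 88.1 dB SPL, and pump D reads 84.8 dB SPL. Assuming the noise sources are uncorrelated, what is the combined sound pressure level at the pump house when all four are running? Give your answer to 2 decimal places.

94.93 dB SPL

Add the sources as powers (linear), then convert back to dB:
L_total = 10·log₁₀(10^(89.7/10) + 10^(90.9/10) + 10^(88.1/10) + 10^(84.8/10)) = 10·log₁₀(3111000000) = 94.93 dB SPL.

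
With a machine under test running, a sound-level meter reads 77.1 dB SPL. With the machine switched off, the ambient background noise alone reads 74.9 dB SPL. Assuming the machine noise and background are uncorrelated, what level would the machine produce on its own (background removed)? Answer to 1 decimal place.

73.1 dB SPL

Remove the background by subtracting linear intensities:
L_src = 10·log₁₀(10^(77.1/10) − 10^(74.9/10)) = 10·log₁₀(20380000) = 73.1 dB SPL.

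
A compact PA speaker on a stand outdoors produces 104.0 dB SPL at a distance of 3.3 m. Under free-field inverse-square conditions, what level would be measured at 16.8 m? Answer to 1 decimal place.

For a point source in a free field, ΔL = −20·log₁₀(d₂/d₁).
ΔL = −20·log₁₀(16.8/3.3) = -14.14 dB, so L₂ = 104.0 + (-14.14) = 89.9 dB SPL.

89.9 dB SPL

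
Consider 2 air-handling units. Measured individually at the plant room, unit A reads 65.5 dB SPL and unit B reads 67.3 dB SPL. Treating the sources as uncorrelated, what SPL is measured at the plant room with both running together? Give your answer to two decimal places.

69.50 dB SPL

Incoherent sources sum as intensities:
L_total = 10·log₁₀(10^(65.5/10) + 10^(67.3/10)) = 10·log₁₀(8918000) = 69.50 dB SPL.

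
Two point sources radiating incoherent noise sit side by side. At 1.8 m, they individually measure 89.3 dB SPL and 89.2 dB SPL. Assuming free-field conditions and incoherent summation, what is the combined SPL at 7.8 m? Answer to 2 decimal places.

Combined at 1.8 m: 10·log₁₀(10^(89.3/10)+10^(89.2/10)) = 92.261 dB SPL.
Then apply −20·log₁₀(7.8/1.8) = -12.736 dB → 79.52 dB SPL.

79.52 dB SPL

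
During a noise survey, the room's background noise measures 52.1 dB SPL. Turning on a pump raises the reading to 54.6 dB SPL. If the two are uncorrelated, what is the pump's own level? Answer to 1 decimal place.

Remove the background by subtracting linear intensities:
L_src = 10·log₁₀(10^(54.6/10) − 10^(52.1/10)) = 10·log₁₀(126200) = 51.0 dB SPL.

51.0 dB SPL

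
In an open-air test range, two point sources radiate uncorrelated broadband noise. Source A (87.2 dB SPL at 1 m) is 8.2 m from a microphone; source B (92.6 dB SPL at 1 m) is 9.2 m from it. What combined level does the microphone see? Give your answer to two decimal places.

At the listener: L_A = 87.2 − 20·log₁₀(8.2) = 68.924 dB; L_B = 92.6 − 20·log₁₀(9.2) = 73.324 dB.
Combined: 10·log₁₀(10^(68.924/10)+10^(73.324/10)) = 74.67 dB SPL.

74.67 dB SPL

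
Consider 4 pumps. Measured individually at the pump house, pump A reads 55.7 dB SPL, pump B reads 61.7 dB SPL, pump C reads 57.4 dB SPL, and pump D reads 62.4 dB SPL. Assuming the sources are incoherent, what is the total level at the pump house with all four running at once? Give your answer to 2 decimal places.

66.17 dB SPL

Add the sources as powers (linear), then convert back to dB:
L_total = 10·log₁₀(10^(55.7/10) + 10^(61.7/10) + 10^(57.4/10) + 10^(62.4/10)) = 10·log₁₀(4138000) = 66.17 dB SPL.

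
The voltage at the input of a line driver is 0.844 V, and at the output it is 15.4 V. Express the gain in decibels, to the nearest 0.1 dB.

25.2 dB

Voltage ratio → dB uses the 20·log₁₀ form:
20·log₁₀(15.4/0.844) = 20·log₁₀(18.25) = 25.2 dB.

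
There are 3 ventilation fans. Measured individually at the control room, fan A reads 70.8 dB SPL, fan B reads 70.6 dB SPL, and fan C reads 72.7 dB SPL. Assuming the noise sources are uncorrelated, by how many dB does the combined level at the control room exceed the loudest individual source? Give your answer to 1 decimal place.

Add the sources as powers (linear), then convert back to dB:
L_total = 10·log₁₀(10^(70.8/10) + 10^(70.6/10) + 10^(72.7/10)) = 76.25 dB SPL.
Excess over the loudest (72.7 dB): 76.25 − 72.7 = 3.5 dB.

3.5 dB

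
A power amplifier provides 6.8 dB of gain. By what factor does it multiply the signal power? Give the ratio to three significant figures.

Power ratio = 10^(dB/10).
10^(6.8/10) = 10^(0.6800) = 4.79.

4.79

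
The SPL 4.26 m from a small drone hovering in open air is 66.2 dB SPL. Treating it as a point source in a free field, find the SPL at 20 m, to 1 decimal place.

Inverse-square spreading gives ΔL = −20·log₁₀(d₂/d₁).
ΔL = −20·log₁₀(20/4.26) = -13.43 dB, so L₂ = 66.2 + (-13.43) = 52.8 dB SPL.

52.8 dB SPL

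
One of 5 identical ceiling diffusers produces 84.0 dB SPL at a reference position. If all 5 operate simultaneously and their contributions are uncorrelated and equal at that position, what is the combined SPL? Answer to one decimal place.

5 equal incoherent sources raise the level by 10·log₁₀(5) = 6.99 dB.
L_total = 84.0 + 6.99 = 91.0 dB SPL.

91.0 dB SPL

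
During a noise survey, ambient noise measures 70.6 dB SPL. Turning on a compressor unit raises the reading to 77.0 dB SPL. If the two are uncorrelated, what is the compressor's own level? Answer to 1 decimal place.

Remove the background by subtracting linear intensities:
L_src = 10·log₁₀(10^(77.0/10) − 10^(70.6/10)) = 10·log₁₀(38640000) = 75.9 dB SPL.

75.9 dB SPL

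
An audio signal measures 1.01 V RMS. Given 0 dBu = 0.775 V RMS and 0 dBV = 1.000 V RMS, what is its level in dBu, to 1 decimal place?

dBu = 20·log₁₀(V / 0.775 V).
20·log₁₀(1.01/0.775) = +2.3 dBu.

+2.3 dBu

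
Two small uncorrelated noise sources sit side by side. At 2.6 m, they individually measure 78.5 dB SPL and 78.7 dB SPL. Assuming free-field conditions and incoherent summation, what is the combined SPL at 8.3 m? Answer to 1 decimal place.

Combined at 2.6 m: 10·log₁₀(10^(78.5/10)+10^(78.7/10)) = 81.61 dB SPL.
Then apply −20·log₁₀(8.3/2.6) = -10.08 dB → 71.5 dB SPL.

71.5 dB SPL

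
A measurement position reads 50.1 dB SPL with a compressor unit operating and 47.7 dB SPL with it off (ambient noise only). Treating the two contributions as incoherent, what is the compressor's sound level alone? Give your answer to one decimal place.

Subtract intensities: L_src = 10·log₁₀(10^(L_total/10) − 10^(L_bg/10)).
L_src = 10·log₁₀(10^(50.1/10) − 10^(47.7/10)) = 10·log₁₀(43440) = 46.4 dB SPL.

46.4 dB SPL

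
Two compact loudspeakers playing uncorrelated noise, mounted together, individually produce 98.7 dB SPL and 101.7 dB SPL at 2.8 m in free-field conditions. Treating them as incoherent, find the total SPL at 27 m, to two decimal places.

83.78 dB SPL

Combined at 2.8 m: 10·log₁₀(10^(98.7/10)+10^(101.7/10)) = 103.464 dB SPL.
Then apply −20·log₁₀(27/2.8) = -19.684 dB → 83.78 dB SPL.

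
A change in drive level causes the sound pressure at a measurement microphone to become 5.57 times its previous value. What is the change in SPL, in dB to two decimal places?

Sound pressure is an amplitude quantity: ΔL = 20·log₁₀(p₂/p₁).
20·log₁₀(5.57) = 14.92 dB.

14.92 dB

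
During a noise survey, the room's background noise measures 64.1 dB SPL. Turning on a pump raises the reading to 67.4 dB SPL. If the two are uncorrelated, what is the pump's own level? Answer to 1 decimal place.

Remove the background by subtracting linear intensities:
L_src = 10·log₁₀(10^(67.4/10) − 10^(64.1/10)) = 10·log₁₀(2925000) = 64.7 dB SPL.

64.7 dB SPL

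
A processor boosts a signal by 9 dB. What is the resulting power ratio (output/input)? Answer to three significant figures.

Power ratio = 10^(dB/10).
10^(9/10) = 10^(0.9000) = 7.94.

7.94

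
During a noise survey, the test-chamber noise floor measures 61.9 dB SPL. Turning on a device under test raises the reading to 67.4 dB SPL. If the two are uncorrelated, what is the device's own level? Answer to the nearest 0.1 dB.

Remove the background by subtracting linear intensities:
L_src = 10·log₁₀(10^(67.4/10) − 10^(61.9/10)) = 10·log₁₀(3947000) = 66.0 dB SPL.

66.0 dB SPL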